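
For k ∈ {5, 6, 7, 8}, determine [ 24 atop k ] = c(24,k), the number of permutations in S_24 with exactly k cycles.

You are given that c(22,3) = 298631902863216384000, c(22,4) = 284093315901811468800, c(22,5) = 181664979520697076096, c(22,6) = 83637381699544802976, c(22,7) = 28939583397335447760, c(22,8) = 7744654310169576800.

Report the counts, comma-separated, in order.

105005310755917452984576, 50779532534302850198976, 18588776355051949776576, 5304713715525445812976

r23: T_23,4=22×284093315901811468800+298631902863216384000=6548684852703068697600; T_23,5=22×181664979520697076096+284093315901811468800=4280722865357147142912; T_23,6=22×83637381699544802976+181664979520697076096=2021687376910682741568; T_23,7=22×28939583397335447760+83637381699544802976=720308216440924653696; T_23,8=22×7744654310169576800+28939583397335447760=199321978221066137360
r24: T_24,5=23×4280722865357147142912+6548684852703068697600=105005310755917452984576; T_24,6=23×2021687376910682741568+4280722865357147142912=50779532534302850198976; T_24,7=23×720308216440924653696+2021687376910682741568=18588776355051949776576; T_24,8=23×199321978221066137360+720308216440924653696=5304713715525445812976
Read c(24,5) = 105005310755917452984576, c(24,6) = 50779532534302850198976, c(24,7) = 18588776355051949776576, c(24,8) = 5304713715525445812976.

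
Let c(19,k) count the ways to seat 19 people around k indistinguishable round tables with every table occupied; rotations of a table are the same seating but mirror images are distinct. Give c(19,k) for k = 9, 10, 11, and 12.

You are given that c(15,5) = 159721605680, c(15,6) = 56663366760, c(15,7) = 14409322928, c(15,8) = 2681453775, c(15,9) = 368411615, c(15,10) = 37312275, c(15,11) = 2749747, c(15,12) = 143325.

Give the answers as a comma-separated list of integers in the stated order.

[16] T[16,6]:15*56663366760+159721605680=1009672107080 · T[16,7]:15*14409322928+56663366760=272803210680 · T[16,8]:15*2681453775+14409322928=54631129553 · T[16,9]:15*368411615+2681453775=8207628000 · T[16,10]:15*37312275+368411615=928095740 · T[16,11]:15*2749747+37312275=78558480 · T[16,12]:15*143325+2749747=4899622
[17] T[17,7]:16*272803210680+1009672107080=5374523477960 · T[17,8]:16*54631129553+272803210680=1146901283528 · T[17,9]:16*8207628000+54631129553=185953177553 · T[17,10]:16*928095740+8207628000=23057159840 · T[17,11]:16*78558480+928095740=2185031420 · T[17,12]:16*4899622+78558480=156952432
[18] T[18,8]:17*1146901283528+5374523477960=24871845297936 · T[18,9]:17*185953177553+1146901283528=4308105301929 · T[18,10]:17*23057159840+185953177553=577924894833 · T[18,11]:17*2185031420+23057159840=60202693980 · T[18,12]:17*156952432+2185031420=4853222764
[19] T[19,9]:18*4308105301929+24871845297936=102417740732658 · T[19,10]:18*577924894833+4308105301929=14710753408923 · T[19,11]:18*60202693980+577924894833=1661573386473 · T[19,12]:18*4853222764+60202693980=147560703732
Read c(19,9) = 102417740732658, c(19,10) = 14710753408923, c(19,11) = 1661573386473, c(19,12) = 147560703732.

102417740732658, 14710753408923, 1661573386473, 147560703732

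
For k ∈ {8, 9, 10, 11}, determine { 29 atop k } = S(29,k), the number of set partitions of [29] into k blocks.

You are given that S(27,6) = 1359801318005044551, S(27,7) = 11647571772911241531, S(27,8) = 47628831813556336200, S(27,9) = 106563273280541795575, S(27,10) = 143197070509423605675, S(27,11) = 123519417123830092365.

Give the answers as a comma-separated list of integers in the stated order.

i=28: T(28,7)=1359801318005044551+7·11647571772911241531=82892803728383735268 | T(28,8)=11647571772911241531+8·47628831813556336200=392678226281361931131 | T(28,9)=47628831813556336200+9·106563273280541795575=1006698291338432496375 | T(28,10)=106563273280541795575+10·143197070509423605675=1538533978374777852325 | T(28,11)=143197070509423605675+11·123519417123830092365=1501910658871554621690
i=29: T(29,8)=82892803728383735268+8·392678226281361931131=3224318613979279184316 | T(29,9)=392678226281361931131+9·1006698291338432496375=9452962848327254398506 | T(29,10)=1006698291338432496375+10·1538533978374777852325=16392038075086211019625 | T(29,11)=1538533978374777852325+11·1501910658871554621690=18059551225961878690915
Read S(29,8) = 3224318613979279184316, S(29,9) = 9452962848327254398506, S(29,10) = 16392038075086211019625, S(29,11) = 18059551225961878690915.

3224318613979279184316, 9452962848327254398506, 16392038075086211019625, 18059551225961878690915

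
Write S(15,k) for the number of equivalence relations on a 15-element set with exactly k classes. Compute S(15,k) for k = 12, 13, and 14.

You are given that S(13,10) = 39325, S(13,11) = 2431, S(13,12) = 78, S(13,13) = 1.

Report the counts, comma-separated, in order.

106470, 4550, 105

row 14: T[14][11]=11·2431+39325=66066  T[14][12]=12·78+2431=3367  T[14][13]=13·1+78=91  T[14][14]=14·0+1=1
row 15: T[15][12]=12·3367+66066=106470  T[15][13]=13·91+3367=4550  T[15][14]=14·1+91=105
Read S(15,12) = 106470, S(15,13) = 4550, S(15,14) = 105.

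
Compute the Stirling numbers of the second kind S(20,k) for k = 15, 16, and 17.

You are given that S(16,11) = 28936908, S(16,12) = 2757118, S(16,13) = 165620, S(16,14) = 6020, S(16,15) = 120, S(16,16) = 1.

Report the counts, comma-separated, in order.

452329200, 22350954, 741285

r17: T_17,12=12×2757118+28936908=62022324; T_17,13=13×165620+2757118=4910178; T_17,14=14×6020+165620=249900; T_17,15=15×120+6020=7820; T_17,16=16×1+120=136; T_17,17=17×0+1=1
r18: T_18,13=13×4910178+62022324=125854638; T_18,14=14×249900+4910178=8408778; T_18,15=15×7820+249900=367200; T_18,16=16×136+7820=9996; T_18,17=17×1+136=153
r19: T_19,14=14×8408778+125854638=243577530; T_19,15=15×367200+8408778=13916778; T_19,16=16×9996+367200=527136; T_19,17=17×153+9996=12597
r20: T_20,15=15×13916778+243577530=452329200; T_20,16=16×527136+13916778=22350954; T_20,17=17×12597+527136=741285
Read S(20,15) = 452329200, S(20,16) = 22350954, S(20,17) = 741285.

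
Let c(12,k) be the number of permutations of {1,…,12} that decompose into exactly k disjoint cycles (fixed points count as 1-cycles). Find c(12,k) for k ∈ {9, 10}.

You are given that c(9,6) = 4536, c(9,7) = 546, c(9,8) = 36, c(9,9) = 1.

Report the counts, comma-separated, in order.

32670, 1925

i=10: T(10,7)=4536+9·546=9450 | T(10,8)=546+9·36=870 | T(10,9)=36+9·1=45 | T(10,10)=1+9·0=1
i=11: T(11,8)=9450+10·870=18150 | T(11,9)=870+10·45=1320 | T(11,10)=45+10·1=55
i=12: T(12,9)=18150+11·1320=32670 | T(12,10)=1320+11·55=1925
Read c(12,9) = 32670, c(12,10) = 1925.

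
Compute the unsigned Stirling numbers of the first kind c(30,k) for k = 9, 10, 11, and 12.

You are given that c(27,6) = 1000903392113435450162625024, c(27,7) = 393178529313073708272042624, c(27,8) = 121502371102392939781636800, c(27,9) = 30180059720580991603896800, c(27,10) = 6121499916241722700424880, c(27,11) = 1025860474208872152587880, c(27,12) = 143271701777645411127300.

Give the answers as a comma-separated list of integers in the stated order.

981347603630155088295475765440, 215760462268683520394805979744, 39539238727270799376544542000, 6097272817323042122728617800

r28: T_28,7=27×393178529313073708272042624+1000903392113435450162625024=11616723683566425573507775872; T_28,8=27×121502371102392939781636800+393178529313073708272042624=3673742549077683082376236224; T_28,9=27×30180059720580991603896800+121502371102392939781636800=936363983558079713086850400; T_28,10=27×6121499916241722700424880+30180059720580991603896800=195460557459107504515368560; T_28,11=27×1025860474208872152587880+6121499916241722700424880=33819732719881270820297640; T_28,12=27×143271701777645411127300+1025860474208872152587880=4894196422205298253024980
r29: T_29,8=28×3673742549077683082376236224+11616723683566425573507775872=114481515057741551880042390144; T_29,9=28×936363983558079713086850400+3673742549077683082376236224=29891934088703915048808047424; T_29,10=28×195460557459107504515368560+936363983558079713086850400=6409259592413089839517170080; T_29,11=28×33819732719881270820297640+195460557459107504515368560=1142413073615783087483702480; T_29,12=28×4894196422205298253024980+33819732719881270820297640=170857232541629621904997080
r30: T_30,9=29×29891934088703915048808047424+114481515057741551880042390144=981347603630155088295475765440; T_30,10=29×6409259592413089839517170080+29891934088703915048808047424=215760462268683520394805979744; T_30,11=29×1142413073615783087483702480+6409259592413089839517170080=39539238727270799376544542000; T_30,12=29×170857232541629621904997080+1142413073615783087483702480=6097272817323042122728617800
Read c(30,9) = 981347603630155088295475765440, c(30,10) = 215760462268683520394805979744, c(30,11) = 39539238727270799376544542000, c(30,12) = 6097272817323042122728617800.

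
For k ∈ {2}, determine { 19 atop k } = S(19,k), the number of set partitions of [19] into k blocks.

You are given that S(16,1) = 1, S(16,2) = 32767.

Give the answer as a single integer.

r17: T_17,1=1×1+0=1; T_17,2=2×32767+1=65535
r18: T_18,1=1×1+0=1; T_18,2=2×65535+1=131071
r19: T_19,2=2×131071+1=262143
Read S(19,2) = 262143.

262143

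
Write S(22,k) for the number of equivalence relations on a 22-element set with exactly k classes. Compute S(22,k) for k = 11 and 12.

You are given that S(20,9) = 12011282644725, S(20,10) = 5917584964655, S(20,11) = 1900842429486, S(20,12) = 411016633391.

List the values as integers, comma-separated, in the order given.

i=21: T(21,10)=12011282644725+10·5917584964655=71187132291275 | T(21,11)=5917584964655+11·1900842429486=26826851689001 | T(21,12)=1900842429486+12·411016633391=6833042030178
i=22: T(22,11)=71187132291275+11·26826851689001=366282500870286 | T(22,12)=26826851689001+12·6833042030178=108823356051137
Read S(22,11) = 366282500870286, S(22,12) = 108823356051137.

366282500870286, 108823356051137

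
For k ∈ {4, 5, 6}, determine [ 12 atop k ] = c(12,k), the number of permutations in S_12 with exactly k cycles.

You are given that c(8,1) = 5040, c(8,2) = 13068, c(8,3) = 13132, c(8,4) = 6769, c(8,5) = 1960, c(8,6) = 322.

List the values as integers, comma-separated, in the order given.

i=9: T(9,1)=0+8·5040=40320 | T(9,2)=5040+8·13068=109584 | T(9,3)=13068+8·13132=118124 | T(9,4)=13132+8·6769=67284 | T(9,5)=6769+8·1960=22449 | T(9,6)=1960+8·322=4536
i=10: T(10,2)=40320+9·109584=1026576 | T(10,3)=109584+9·118124=1172700 | T(10,4)=118124+9·67284=723680 | T(10,5)=67284+9·22449=269325 | T(10,6)=22449+9·4536=63273
i=11: T(11,3)=1026576+10·1172700=12753576 | T(11,4)=1172700+10·723680=8409500 | T(11,5)=723680+10·269325=3416930 | T(11,6)=269325+10·63273=902055
i=12: T(12,4)=12753576+11·8409500=105258076 | T(12,5)=8409500+11·3416930=45995730 | T(12,6)=3416930+11·902055=13339535
Read c(12,4) = 105258076, c(12,5) = 45995730, c(12,6) = 13339535.

105258076, 45995730, 13339535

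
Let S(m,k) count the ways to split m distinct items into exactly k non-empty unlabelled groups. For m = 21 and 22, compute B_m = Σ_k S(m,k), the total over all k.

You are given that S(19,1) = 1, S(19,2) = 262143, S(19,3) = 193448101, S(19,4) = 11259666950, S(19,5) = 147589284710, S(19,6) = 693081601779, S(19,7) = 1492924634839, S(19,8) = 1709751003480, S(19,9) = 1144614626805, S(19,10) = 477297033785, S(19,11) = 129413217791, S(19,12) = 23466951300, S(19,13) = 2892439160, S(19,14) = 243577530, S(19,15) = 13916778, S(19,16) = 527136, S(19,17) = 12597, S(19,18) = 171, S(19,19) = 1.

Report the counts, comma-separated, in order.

@20  (20,1):1·1+0→1, (20,2):262143·2+1→524287, (20,3):193448101·3+262143→580606446, (20,4):11259666950·4+193448101→45232115901, (20,5):147589284710·5+11259666950→749206090500, (20,6):693081601779·6+147589284710→4306078895384, (20,7):1492924634839·7+693081601779→11143554045652, (20,8):1709751003480·8+1492924634839→15170932662679, (20,9):1144614626805·9+1709751003480→12011282644725, (20,10):477297033785·10+1144614626805→5917584964655, (20,11):129413217791·11+477297033785→1900842429486, (20,12):23466951300·12+129413217791→411016633391, (20,13):2892439160·13+23466951300→61068660380, (20,14):243577530·14+2892439160→6302524580, (20,15):13916778·15+243577530→452329200, (20,16):527136·16+13916778→22350954, (20,17):12597·17+527136→741285, (20,18):171·18+12597→15675, (20,19):1·19+171→190, (20,20):0·20+1→1
@21  (21,1):1·1+0→1, (21,2):524287·2+1→1048575, (21,3):580606446·3+524287→1742343625, (21,4):45232115901·4+580606446→181509070050, (21,5):749206090500·5+45232115901→3791262568401, (21,6):4306078895384·6+749206090500→26585679462804, (21,7):11143554045652·7+4306078895384→82310957214948, (21,8):15170932662679·8+11143554045652→132511015347084, (21,9):12011282644725·9+15170932662679→123272476465204, (21,10):5917584964655·10+12011282644725→71187132291275, (21,11):1900842429486·11+5917584964655→26826851689001, (21,12):411016633391·12+1900842429486→6833042030178, (21,13):61068660380·13+411016633391→1204909218331, (21,14):6302524580·14+61068660380→149304004500, (21,15):452329200·15+6302524580→13087462580, (21,16):22350954·16+452329200→809944464, (21,17):741285·17+22350954→34952799, (21,18):15675·18+741285→1023435, (21,19):190·19+15675→19285, (21,20):1·20+190→210, (21,21):0·21+1→1
@22  (22,1):1·1+0→1, (22,2):1048575·2+1→2097151, (22,3):1742343625·3+1048575→5228079450, (22,4):181509070050·4+1742343625→727778623825, (22,5):3791262568401·5+181509070050→19137821912055, (22,6):26585679462804·6+3791262568401→163305339345225, (22,7):82310957214948·7+26585679462804→602762379967440, (22,8):132511015347084·8+82310957214948→1142399079991620, (22,9):123272476465204·9+132511015347084→1241963303533920, (22,10):71187132291275·10+123272476465204→835143799377954, (22,11):26826851689001·11+71187132291275→366282500870286, (22,12):6833042030178·12+26826851689001→108823356051137, (22,13):1204909218331·13+6833042030178→22496861868481, (22,14):149304004500·14+1204909218331→3295165281331, (22,15):13087462580·15+149304004500→345615943200, (22,16):809944464·16+13087462580→26046574004, (22,17):34952799·17+809944464→1404142047, (22,18):1023435·18+34952799→53374629, (22,19):19285·19+1023435→1389850, (22,20):210·20+19285→23485, (22,21):1·21+210→231, (22,22):0·22+1→1
B_21 = ΣS(21,k) = 1+1048575+1742343625+181509070050+3791262568401+26585679462804+82310957214948+132511015347084+123272476465204+71187132291275+26826851689001+6833042030178+1204909218331+149304004500+13087462580+809944464+34952799+1023435+19285+210+1 = 474869816156751
B_22 = ΣS(22,k) = 1+2097151+5228079450+727778623825+19137821912055+163305339345225+602762379967440+1142399079991620+1241963303533920+835143799377954+366282500870286+108823356051137+22496861868481+3295165281331+345615943200+26046574004+1404142047+53374629+1389850+23485+231+1 = 4506715738447323

474869816156751, 4506715738447323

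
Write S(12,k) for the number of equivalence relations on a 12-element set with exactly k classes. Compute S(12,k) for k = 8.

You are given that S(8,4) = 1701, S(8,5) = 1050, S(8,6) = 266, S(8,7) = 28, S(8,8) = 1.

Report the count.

159027

[9] T[9,5]:5*1050+1701=6951 · T[9,6]:6*266+1050=2646 · T[9,7]:7*28+266=462 · T[9,8]:8*1+28=36
[10] T[10,6]:6*2646+6951=22827 · T[10,7]:7*462+2646=5880 · T[10,8]:8*36+462=750
[11] T[11,7]:7*5880+22827=63987 · T[11,8]:8*750+5880=11880
[12] T[12,8]:8*11880+63987=159027
Read S(12,8) = 159027.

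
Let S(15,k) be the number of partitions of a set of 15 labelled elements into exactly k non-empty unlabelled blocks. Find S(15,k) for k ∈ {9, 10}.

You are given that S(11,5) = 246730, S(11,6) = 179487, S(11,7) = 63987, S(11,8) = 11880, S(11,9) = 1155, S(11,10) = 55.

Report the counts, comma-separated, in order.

@12  (12,6):179487·6+246730→1323652, (12,7):63987·7+179487→627396, (12,8):11880·8+63987→159027, (12,9):1155·9+11880→22275, (12,10):55·10+1155→1705
@13  (13,7):627396·7+1323652→5715424, (13,8):159027·8+627396→1899612, (13,9):22275·9+159027→359502, (13,10):1705·10+22275→39325
@14  (14,8):1899612·8+5715424→20912320, (14,9):359502·9+1899612→5135130, (14,10):39325·10+359502→752752
@15  (15,9):5135130·9+20912320→67128490, (15,10):752752·10+5135130→12662650
Read S(15,9) = 67128490, S(15,10) = 12662650.

67128490, 12662650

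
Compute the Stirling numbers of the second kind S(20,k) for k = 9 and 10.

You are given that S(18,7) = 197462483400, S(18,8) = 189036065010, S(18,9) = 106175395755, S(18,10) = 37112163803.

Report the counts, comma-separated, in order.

@19  (19,8):189036065010·8+197462483400→1709751003480, (19,9):106175395755·9+189036065010→1144614626805, (19,10):37112163803·10+106175395755→477297033785
@20  (20,9):1144614626805·9+1709751003480→12011282644725, (20,10):477297033785·10+1144614626805→5917584964655
Read S(20,9) = 12011282644725, S(20,10) = 5917584964655.

12011282644725, 5917584964655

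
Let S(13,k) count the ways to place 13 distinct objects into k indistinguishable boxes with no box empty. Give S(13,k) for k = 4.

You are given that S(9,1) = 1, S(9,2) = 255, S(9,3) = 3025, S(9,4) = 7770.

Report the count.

2532530

i=10: T(10,1)=0+1·1=1 | T(10,2)=1+2·255=511 | T(10,3)=255+3·3025=9330 | T(10,4)=3025+4·7770=34105
i=11: T(11,2)=1+2·511=1023 | T(11,3)=511+3·9330=28501 | T(11,4)=9330+4·34105=145750
i=12: T(12,3)=1023+3·28501=86526 | T(12,4)=28501+4·145750=611501
i=13: T(13,4)=86526+4·611501=2532530
Read S(13,4) = 2532530.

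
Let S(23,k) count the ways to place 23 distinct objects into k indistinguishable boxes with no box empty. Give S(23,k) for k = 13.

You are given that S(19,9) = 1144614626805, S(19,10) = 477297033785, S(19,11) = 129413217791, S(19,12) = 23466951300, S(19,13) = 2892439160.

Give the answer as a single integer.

401282560341390

[20] T[20,10]:10*477297033785+1144614626805=5917584964655 · T[20,11]:11*129413217791+477297033785=1900842429486 · T[20,12]:12*23466951300+129413217791=411016633391 · T[20,13]:13*2892439160+23466951300=61068660380
[21] T[21,11]:11*1900842429486+5917584964655=26826851689001 · T[21,12]:12*411016633391+1900842429486=6833042030178 · T[21,13]:13*61068660380+411016633391=1204909218331
[22] T[22,12]:12*6833042030178+26826851689001=108823356051137 · T[22,13]:13*1204909218331+6833042030178=22496861868481
[23] T[23,13]:13*22496861868481+108823356051137=401282560341390
Read S(23,13) = 401282560341390.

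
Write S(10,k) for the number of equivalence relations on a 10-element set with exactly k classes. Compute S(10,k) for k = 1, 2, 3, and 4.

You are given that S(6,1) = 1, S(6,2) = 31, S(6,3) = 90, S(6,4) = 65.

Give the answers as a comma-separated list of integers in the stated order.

i=7: T(7,1)=0+1·1=1 | T(7,2)=1+2·31=63 | T(7,3)=31+3·90=301 | T(7,4)=90+4·65=350
i=8: T(8,1)=0+1·1=1 | T(8,2)=1+2·63=127 | T(8,3)=63+3·301=966 | T(8,4)=301+4·350=1701
i=9: T(9,1)=0+1·1=1 | T(9,2)=1+2·127=255 | T(9,3)=127+3·966=3025 | T(9,4)=966+4·1701=7770
i=10: T(10,1)=0+1·1=1 | T(10,2)=1+2·255=511 | T(10,3)=255+3·3025=9330 | T(10,4)=3025+4·7770=34105
Read S(10,1) = 1, S(10,2) = 511, S(10,3) = 9330, S(10,4) = 34105.

1, 511, 9330, 34105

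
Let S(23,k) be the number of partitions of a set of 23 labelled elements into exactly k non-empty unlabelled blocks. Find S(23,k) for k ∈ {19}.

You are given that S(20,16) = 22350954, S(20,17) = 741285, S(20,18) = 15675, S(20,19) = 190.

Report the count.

79781779

[21] T[21,17]:17*741285+22350954=34952799 · T[21,18]:18*15675+741285=1023435 · T[21,19]:19*190+15675=19285
[22] T[22,18]:18*1023435+34952799=53374629 · T[22,19]:19*19285+1023435=1389850
[23] T[23,19]:19*1389850+53374629=79781779
Read S(23,19) = 79781779.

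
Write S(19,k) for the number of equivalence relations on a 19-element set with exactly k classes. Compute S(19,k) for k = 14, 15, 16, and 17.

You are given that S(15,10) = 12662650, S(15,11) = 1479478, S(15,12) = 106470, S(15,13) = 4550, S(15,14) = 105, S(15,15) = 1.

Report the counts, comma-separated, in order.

r16: T_16,11=11×1479478+12662650=28936908; T_16,12=12×106470+1479478=2757118; T_16,13=13×4550+106470=165620; T_16,14=14×105+4550=6020; T_16,15=15×1+105=120; T_16,16=16×0+1=1
r17: T_17,12=12×2757118+28936908=62022324; T_17,13=13×165620+2757118=4910178; T_17,14=14×6020+165620=249900; T_17,15=15×120+6020=7820; T_17,16=16×1+120=136; T_17,17=17×0+1=1
r18: T_18,13=13×4910178+62022324=125854638; T_18,14=14×249900+4910178=8408778; T_18,15=15×7820+249900=367200; T_18,16=16×136+7820=9996; T_18,17=17×1+136=153
r19: T_19,14=14×8408778+125854638=243577530; T_19,15=15×367200+8408778=13916778; T_19,16=16×9996+367200=527136; T_19,17=17×153+9996=12597
Read S(19,14) = 243577530, S(19,15) = 13916778, S(19,16) = 527136, S(19,17) = 12597.

243577530, 13916778, 527136, 12597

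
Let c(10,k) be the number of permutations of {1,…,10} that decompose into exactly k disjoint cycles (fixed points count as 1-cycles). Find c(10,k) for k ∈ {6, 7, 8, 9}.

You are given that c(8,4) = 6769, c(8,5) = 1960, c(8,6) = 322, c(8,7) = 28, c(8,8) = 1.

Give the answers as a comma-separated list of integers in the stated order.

row 9: T[9][5]=8·1960+6769=22449  T[9][6]=8·322+1960=4536  T[9][7]=8·28+322=546  T[9][8]=8·1+28=36  T[9][9]=8·0+1=1
row 10: T[10][6]=9·4536+22449=63273  T[10][7]=9·546+4536=9450  T[10][8]=9·36+546=870  T[10][9]=9·1+36=45
Read c(10,6) = 63273, c(10,7) = 9450, c(10,8) = 870, c(10,9) = 45.

63273, 9450, 870, 45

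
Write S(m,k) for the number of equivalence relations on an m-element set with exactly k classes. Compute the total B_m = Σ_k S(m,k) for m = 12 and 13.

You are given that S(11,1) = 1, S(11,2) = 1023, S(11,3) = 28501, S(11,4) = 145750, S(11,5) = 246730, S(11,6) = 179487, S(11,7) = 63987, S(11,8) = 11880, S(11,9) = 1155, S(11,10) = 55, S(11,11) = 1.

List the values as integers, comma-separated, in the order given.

r12: T_12,1=1×1+0=1; T_12,2=2×1023+1=2047; T_12,3=3×28501+1023=86526; T_12,4=4×145750+28501=611501; T_12,5=5×246730+145750=1379400; T_12,6=6×179487+246730=1323652; T_12,7=7×63987+179487=627396; T_12,8=8×11880+63987=159027; T_12,9=9×1155+11880=22275; T_12,10=10×55+1155=1705; T_12,11=11×1+55=66; T_12,12=12×0+1=1
r13: T_13,1=1×1+0=1; T_13,2=2×2047+1=4095; T_13,3=3×86526+2047=261625; T_13,4=4×611501+86526=2532530; T_13,5=5×1379400+611501=7508501; T_13,6=6×1323652+1379400=9321312; T_13,7=7×627396+1323652=5715424; T_13,8=8×159027+627396=1899612; T_13,9=9×22275+159027=359502; T_13,10=10×1705+22275=39325; T_13,11=11×66+1705=2431; T_13,12=12×1+66=78; T_13,13=13×0+1=1
B_12 = ΣS(12,k) = 1+2047+86526+611501+1379400+1323652+627396+159027+22275+1705+66+1 = 4213597
B_13 = ΣS(13,k) = 1+4095+261625+2532530+7508501+9321312+5715424+1899612+359502+39325+2431+78+1 = 27644437

4213597, 27644437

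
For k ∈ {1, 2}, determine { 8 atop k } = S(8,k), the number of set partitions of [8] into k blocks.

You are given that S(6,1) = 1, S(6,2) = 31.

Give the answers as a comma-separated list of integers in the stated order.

1, 127

r7: T_7,1=1×1+0=1; T_7,2=2×31+1=63
r8: T_8,1=1×1+0=1; T_8,2=2×63+1=127
Read S(8,1) = 1, S(8,2) = 127.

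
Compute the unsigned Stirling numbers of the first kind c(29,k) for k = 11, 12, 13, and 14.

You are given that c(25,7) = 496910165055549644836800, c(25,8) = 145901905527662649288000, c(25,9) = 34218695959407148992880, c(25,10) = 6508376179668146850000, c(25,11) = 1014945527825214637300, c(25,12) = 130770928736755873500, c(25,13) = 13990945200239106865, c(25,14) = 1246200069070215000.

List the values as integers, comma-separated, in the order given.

1142413073615783087483702480, 170857232541629621904997080, 21590257290787088602515180, 2316762871029690607422990

[26] T[26,8]:25*145901905527662649288000+496910165055549644836800=4144457803247115877036800 · T[26,9]:25*34218695959407148992880+145901905527662649288000=1001369304512841374110000 · T[26,10]:25*6508376179668146850000+34218695959407148992880=196928100451110820242880 · T[26,11]:25*1014945527825214637300+6508376179668146850000=31882014375298512782500 · T[26,12]:25*130770928736755873500+1014945527825214637300=4284218746244111474800 · T[26,13]:25*13990945200239106865+130770928736755873500=480544558742733545125 · T[26,14]:25*1246200069070215000+13990945200239106865=45145946926994481865
[27] T[27,9]:26*1001369304512841374110000+4144457803247115877036800=30180059720580991603896800 · T[27,10]:26*196928100451110820242880+1001369304512841374110000=6121499916241722700424880 · T[27,11]:26*31882014375298512782500+196928100451110820242880=1025860474208872152587880 · T[27,12]:26*4284218746244111474800+31882014375298512782500=143271701777645411127300 · T[27,13]:26*480544558742733545125+4284218746244111474800=16778377273555183648050 · T[27,14]:26*45145946926994481865+480544558742733545125=1654339178844590073615
[28] T[28,10]:27*6121499916241722700424880+30180059720580991603896800=195460557459107504515368560 · T[28,11]:27*1025860474208872152587880+6121499916241722700424880=33819732719881270820297640 · T[28,12]:27*143271701777645411127300+1025860474208872152587880=4894196422205298253024980 · T[28,13]:27*16778377273555183648050+143271701777645411127300=596287888163635369624650 · T[28,14]:27*1654339178844590073615+16778377273555183648050=61445535102359115635655
[29] T[29,11]:28*33819732719881270820297640+195460557459107504515368560=1142413073615783087483702480 · T[29,12]:28*4894196422205298253024980+33819732719881270820297640=170857232541629621904997080 · T[29,13]:28*596287888163635369624650+4894196422205298253024980=21590257290787088602515180 · T[29,14]:28*61445535102359115635655+596287888163635369624650=2316762871029690607422990
Read c(29,11) = 1142413073615783087483702480, c(29,12) = 170857232541629621904997080, c(29,13) = 21590257290787088602515180, c(29,14) = 2316762871029690607422990.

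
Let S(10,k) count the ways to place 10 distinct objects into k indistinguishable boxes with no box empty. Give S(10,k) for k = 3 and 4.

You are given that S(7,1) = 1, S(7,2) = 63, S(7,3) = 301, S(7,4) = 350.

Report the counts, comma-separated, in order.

9330, 34105

[8] T[8,1]:1*1+0=1 · T[8,2]:2*63+1=127 · T[8,3]:3*301+63=966 · T[8,4]:4*350+301=1701
[9] T[9,2]:2*127+1=255 · T[9,3]:3*966+127=3025 · T[9,4]:4*1701+966=7770
[10] T[10,3]:3*3025+255=9330 · T[10,4]:4*7770+3025=34105
Read S(10,3) = 9330, S(10,4) = 34105.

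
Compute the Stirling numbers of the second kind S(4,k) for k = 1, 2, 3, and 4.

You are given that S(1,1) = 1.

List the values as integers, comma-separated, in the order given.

1, 7, 6, 1

i=2: T(2,1)=0+1·1=1 | T(2,2)=1+2·0=1
i=3: T(3,1)=0+1·1=1 | T(3,2)=1+2·1=3 | T(3,3)=1+3·0=1
i=4: T(4,1)=0+1·1=1 | T(4,2)=1+2·3=7 | T(4,3)=3+3·1=6 | T(4,4)=1+4·0=1
Read S(4,1) = 1, S(4,2) = 7, S(4,3) = 6, S(4,4) = 1.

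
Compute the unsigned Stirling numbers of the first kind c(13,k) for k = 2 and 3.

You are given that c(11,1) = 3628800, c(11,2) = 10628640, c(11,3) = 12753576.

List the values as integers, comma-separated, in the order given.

r12: T_12,1=11×3628800+0=39916800; T_12,2=11×10628640+3628800=120543840; T_12,3=11×12753576+10628640=150917976
r13: T_13,2=12×120543840+39916800=1486442880; T_13,3=12×150917976+120543840=1931559552
Read c(13,2) = 1486442880, c(13,3) = 1931559552.

1486442880, 1931559552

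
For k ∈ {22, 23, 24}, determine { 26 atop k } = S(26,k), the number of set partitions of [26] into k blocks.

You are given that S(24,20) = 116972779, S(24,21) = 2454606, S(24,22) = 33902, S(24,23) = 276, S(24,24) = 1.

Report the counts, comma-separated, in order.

238929405, 4126200, 47450

i=25: T(25,21)=116972779+21·2454606=168519505 | T(25,22)=2454606+22·33902=3200450 | T(25,23)=33902+23·276=40250 | T(25,24)=276+24·1=300
i=26: T(26,22)=168519505+22·3200450=238929405 | T(26,23)=3200450+23·40250=4126200 | T(26,24)=40250+24·300=47450
Read S(26,22) = 238929405, S(26,23) = 4126200, S(26,24) = 47450.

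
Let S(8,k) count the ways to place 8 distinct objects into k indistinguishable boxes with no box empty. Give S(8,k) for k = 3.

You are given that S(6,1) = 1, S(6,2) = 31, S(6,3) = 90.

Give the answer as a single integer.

966

@7  (7,2):31·2+1→63, (7,3):90·3+31→301
@8  (8,3):301·3+63→966
Read S(8,3) = 966.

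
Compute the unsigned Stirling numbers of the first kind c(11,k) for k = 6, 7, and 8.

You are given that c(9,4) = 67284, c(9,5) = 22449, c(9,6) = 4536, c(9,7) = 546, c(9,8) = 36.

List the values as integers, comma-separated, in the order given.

902055, 157773, 18150

r10: T_10,5=9×22449+67284=269325; T_10,6=9×4536+22449=63273; T_10,7=9×546+4536=9450; T_10,8=9×36+546=870
r11: T_11,6=10×63273+269325=902055; T_11,7=10×9450+63273=157773; T_11,8=10×870+9450=18150
Read c(11,6) = 902055, c(11,7) = 157773, c(11,8) = 18150.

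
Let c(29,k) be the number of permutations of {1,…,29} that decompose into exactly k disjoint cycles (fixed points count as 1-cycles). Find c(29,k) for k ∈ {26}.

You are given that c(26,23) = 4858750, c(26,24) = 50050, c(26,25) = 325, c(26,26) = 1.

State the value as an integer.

9642906

[27] T[27,24]:26*50050+4858750=6160050 · T[27,25]:26*325+50050=58500 · T[27,26]:26*1+325=351
[28] T[28,25]:27*58500+6160050=7739550 · T[28,26]:27*351+58500=67977
[29] T[29,26]:28*67977+7739550=9642906
Read c(29,26) = 9642906.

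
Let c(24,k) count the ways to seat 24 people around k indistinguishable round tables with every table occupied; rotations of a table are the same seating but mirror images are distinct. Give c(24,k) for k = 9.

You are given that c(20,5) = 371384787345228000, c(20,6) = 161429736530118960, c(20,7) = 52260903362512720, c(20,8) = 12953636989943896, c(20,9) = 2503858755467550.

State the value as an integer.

1204749260161737632496

row 21: T[21][6]=20·161429736530118960+371384787345228000=3599979517947607200  T[21][7]=20·52260903362512720+161429736530118960=1206647803780373360  T[21][8]=20·12953636989943896+52260903362512720=311333643161390640  T[21][9]=20·2503858755467550+12953636989943896=63030812099294896
row 22: T[22][7]=21·1206647803780373360+3599979517947607200=28939583397335447760  T[22][8]=21·311333643161390640+1206647803780373360=7744654310169576800  T[22][9]=21·63030812099294896+311333643161390640=1634980697246583456
row 23: T[23][8]=22·7744654310169576800+28939583397335447760=199321978221066137360  T[23][9]=22·1634980697246583456+7744654310169576800=43714229649594412832
row 24: T[24][9]=23·43714229649594412832+199321978221066137360=1204749260161737632496
Read c(24,9) = 1204749260161737632496.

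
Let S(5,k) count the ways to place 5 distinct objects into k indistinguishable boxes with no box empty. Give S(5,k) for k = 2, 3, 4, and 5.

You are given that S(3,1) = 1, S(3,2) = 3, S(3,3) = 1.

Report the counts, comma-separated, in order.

i=4: T(4,1)=0+1·1=1 | T(4,2)=1+2·3=7 | T(4,3)=3+3·1=6 | T(4,4)=1+4·0=1
i=5: T(5,2)=1+2·7=15 | T(5,3)=7+3·6=25 | T(5,4)=6+4·1=10 | T(5,5)=1+5·0=1
Read S(5,2) = 15, S(5,3) = 25, S(5,4) = 10, S(5,5) = 1.

15, 25, 10, 1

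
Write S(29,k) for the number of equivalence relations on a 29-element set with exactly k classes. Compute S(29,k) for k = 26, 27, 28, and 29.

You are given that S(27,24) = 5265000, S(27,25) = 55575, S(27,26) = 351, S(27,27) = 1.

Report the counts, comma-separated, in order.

i=28: T(28,25)=5265000+25·55575=6654375 | T(28,26)=55575+26·351=64701 | T(28,27)=351+27·1=378 | T(28,28)=1+28·0=1
i=29: T(29,26)=6654375+26·64701=8336601 | T(29,27)=64701+27·378=74907 | T(29,28)=378+28·1=406 | T(29,29)=1+29·0=1
Read S(29,26) = 8336601, S(29,27) = 74907, S(29,28) = 406, S(29,29) = 1.

8336601, 74907, 406, 1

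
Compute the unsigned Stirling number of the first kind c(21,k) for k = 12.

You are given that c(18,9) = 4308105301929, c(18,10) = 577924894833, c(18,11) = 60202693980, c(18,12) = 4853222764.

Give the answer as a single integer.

[19] T[19,10]:18*577924894833+4308105301929=14710753408923 · T[19,11]:18*60202693980+577924894833=1661573386473 · T[19,12]:18*4853222764+60202693980=147560703732
[20] T[20,11]:19*1661573386473+14710753408923=46280647751910 · T[20,12]:19*147560703732+1661573386473=4465226757381
[21] T[21,12]:20*4465226757381+46280647751910=135585182899530
Read c(21,12) = 135585182899530.

135585182899530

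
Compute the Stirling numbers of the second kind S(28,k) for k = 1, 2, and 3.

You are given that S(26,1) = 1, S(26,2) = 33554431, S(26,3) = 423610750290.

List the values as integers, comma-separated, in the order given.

1, 134217727, 3812664524766

row 27: T[27][1]=1·1+0=1  T[27][2]=2·33554431+1=67108863  T[27][3]=3·423610750290+33554431=1270865805301
row 28: T[28][1]=1·1+0=1  T[28][2]=2·67108863+1=134217727  T[28][3]=3·1270865805301+67108863=3812664524766
Read S(28,1) = 1, S(28,2) = 134217727, S(28,3) = 3812664524766.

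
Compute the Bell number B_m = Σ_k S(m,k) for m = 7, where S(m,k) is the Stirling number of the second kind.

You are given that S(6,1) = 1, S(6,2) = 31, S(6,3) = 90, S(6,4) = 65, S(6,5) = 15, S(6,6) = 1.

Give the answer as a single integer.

877

row 7: T[7][1]=1·1+0=1  T[7][2]=2·31+1=63  T[7][3]=3·90+31=301  T[7][4]=4·65+90=350  T[7][5]=5·15+65=140  T[7][6]=6·1+15=21  T[7][7]=7·0+1=1
B_7 = ΣS(7,k) = 1+63+301+350+140+21+1 = 877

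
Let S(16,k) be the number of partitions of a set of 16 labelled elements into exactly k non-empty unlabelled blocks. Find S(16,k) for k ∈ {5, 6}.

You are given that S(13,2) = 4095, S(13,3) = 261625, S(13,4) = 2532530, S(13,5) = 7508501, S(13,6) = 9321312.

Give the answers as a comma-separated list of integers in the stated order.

i=14: T(14,3)=4095+3·261625=788970 | T(14,4)=261625+4·2532530=10391745 | T(14,5)=2532530+5·7508501=40075035 | T(14,6)=7508501+6·9321312=63436373
i=15: T(15,4)=788970+4·10391745=42355950 | T(15,5)=10391745+5·40075035=210766920 | T(15,6)=40075035+6·63436373=420693273
i=16: T(16,5)=42355950+5·210766920=1096190550 | T(16,6)=210766920+6·420693273=2734926558
Read S(16,5) = 1096190550, S(16,6) = 2734926558.

1096190550, 2734926558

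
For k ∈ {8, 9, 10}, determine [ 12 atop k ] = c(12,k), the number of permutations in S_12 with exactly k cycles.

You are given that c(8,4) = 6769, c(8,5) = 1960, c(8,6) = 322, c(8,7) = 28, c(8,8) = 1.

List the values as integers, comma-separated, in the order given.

357423, 32670, 1925

i=9: T(9,5)=6769+8·1960=22449 | T(9,6)=1960+8·322=4536 | T(9,7)=322+8·28=546 | T(9,8)=28+8·1=36 | T(9,9)=1+8·0=1
i=10: T(10,6)=22449+9·4536=63273 | T(10,7)=4536+9·546=9450 | T(10,8)=546+9·36=870 | T(10,9)=36+9·1=45 | T(10,10)=1+9·0=1
i=11: T(11,7)=63273+10·9450=157773 | T(11,8)=9450+10·870=18150 | T(11,9)=870+10·45=1320 | T(11,10)=45+10·1=55
i=12: T(12,8)=157773+11·18150=357423 | T(12,9)=18150+11·1320=32670 | T(12,10)=1320+11·55=1925
Read c(12,8) = 357423, c(12,9) = 32670, c(12,10) = 1925.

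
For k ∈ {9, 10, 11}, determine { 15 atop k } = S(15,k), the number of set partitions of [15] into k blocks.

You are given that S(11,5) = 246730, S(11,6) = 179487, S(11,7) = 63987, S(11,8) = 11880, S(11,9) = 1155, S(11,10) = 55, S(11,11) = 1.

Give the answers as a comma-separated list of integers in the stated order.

[12] T[12,6]:6*179487+246730=1323652 · T[12,7]:7*63987+179487=627396 · T[12,8]:8*11880+63987=159027 · T[12,9]:9*1155+11880=22275 · T[12,10]:10*55+1155=1705 · T[12,11]:11*1+55=66
[13] T[13,7]:7*627396+1323652=5715424 · T[13,8]:8*159027+627396=1899612 · T[13,9]:9*22275+159027=359502 · T[13,10]:10*1705+22275=39325 · T[13,11]:11*66+1705=2431
[14] T[14,8]:8*1899612+5715424=20912320 · T[14,9]:9*359502+1899612=5135130 · T[14,10]:10*39325+359502=752752 · T[14,11]:11*2431+39325=66066
[15] T[15,9]:9*5135130+20912320=67128490 · T[15,10]:10*752752+5135130=12662650 · T[15,11]:11*66066+752752=1479478
Read S(15,9) = 67128490, S(15,10) = 12662650, S(15,11) = 1479478.

67128490, 12662650, 1479478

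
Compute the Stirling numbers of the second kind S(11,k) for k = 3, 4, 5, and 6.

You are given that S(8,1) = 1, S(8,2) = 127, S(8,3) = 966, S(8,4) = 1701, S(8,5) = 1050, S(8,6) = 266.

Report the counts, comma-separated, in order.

r9: T_9,1=1×1+0=1; T_9,2=2×127+1=255; T_9,3=3×966+127=3025; T_9,4=4×1701+966=7770; T_9,5=5×1050+1701=6951; T_9,6=6×266+1050=2646
r10: T_10,2=2×255+1=511; T_10,3=3×3025+255=9330; T_10,4=4×7770+3025=34105; T_10,5=5×6951+7770=42525; T_10,6=6×2646+6951=22827
r11: T_11,3=3×9330+511=28501; T_11,4=4×34105+9330=145750; T_11,5=5×42525+34105=246730; T_11,6=6×22827+42525=179487
Read S(11,3) = 28501, S(11,4) = 145750, S(11,5) = 246730, S(11,6) = 179487.

28501, 145750, 246730, 179487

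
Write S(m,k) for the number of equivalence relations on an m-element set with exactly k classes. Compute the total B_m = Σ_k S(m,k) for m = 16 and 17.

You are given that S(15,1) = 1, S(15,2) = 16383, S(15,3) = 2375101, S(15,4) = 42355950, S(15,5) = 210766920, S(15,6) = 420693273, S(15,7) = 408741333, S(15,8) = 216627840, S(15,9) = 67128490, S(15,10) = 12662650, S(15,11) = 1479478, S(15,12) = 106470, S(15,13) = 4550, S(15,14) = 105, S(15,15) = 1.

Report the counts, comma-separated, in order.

@16  (16,1):1·1+0→1, (16,2):16383·2+1→32767, (16,3):2375101·3+16383→7141686, (16,4):42355950·4+2375101→171798901, (16,5):210766920·5+42355950→1096190550, (16,6):420693273·6+210766920→2734926558, (16,7):408741333·7+420693273→3281882604, (16,8):216627840·8+408741333→2141764053, (16,9):67128490·9+216627840→820784250, (16,10):12662650·10+67128490→193754990, (16,11):1479478·11+12662650→28936908, (16,12):106470·12+1479478→2757118, (16,13):4550·13+106470→165620, (16,14):105·14+4550→6020, (16,15):1·15+105→120, (16,16):0·16+1→1
@17  (17,1):1·1+0→1, (17,2):32767·2+1→65535, (17,3):7141686·3+32767→21457825, (17,4):171798901·4+7141686→694337290, (17,5):1096190550·5+171798901→5652751651, (17,6):2734926558·6+1096190550→17505749898, (17,7):3281882604·7+2734926558→25708104786, (17,8):2141764053·8+3281882604→20415995028, (17,9):820784250·9+2141764053→9528822303, (17,10):193754990·10+820784250→2758334150, (17,11):28936908·11+193754990→512060978, (17,12):2757118·12+28936908→62022324, (17,13):165620·13+2757118→4910178, (17,14):6020·14+165620→249900, (17,15):120·15+6020→7820, (17,16):1·16+120→136, (17,17):0·17+1→1
B_16 = ΣS(16,k) = 1+32767+7141686+171798901+1096190550+2734926558+3281882604+2141764053+820784250+193754990+28936908+2757118+165620+6020+120+1 = 10480142147
B_17 = ΣS(17,k) = 1+65535+21457825+694337290+5652751651+17505749898+25708104786+20415995028+9528822303+2758334150+512060978+62022324+4910178+249900+7820+136+1 = 82864869804

10480142147, 82864869804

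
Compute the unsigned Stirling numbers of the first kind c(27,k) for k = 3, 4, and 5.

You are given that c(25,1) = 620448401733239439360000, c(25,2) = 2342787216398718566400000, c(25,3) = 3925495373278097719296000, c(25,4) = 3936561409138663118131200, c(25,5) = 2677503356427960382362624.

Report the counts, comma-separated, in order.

2671674589068831403868160000, 2761307967193712729035776000, 1945067308917524165279692800

@26  (26,2):2342787216398718566400000·25+620448401733239439360000→59190128811701203599360000, (26,3):3925495373278097719296000·25+2342787216398718566400000→100480171548351161548800000, (26,4):3936561409138663118131200·25+3925495373278097719296000→102339530601744675672576000, (26,5):2677503356427960382362624·25+3936561409138663118131200→70874145319837672677196800
@27  (27,3):100480171548351161548800000·26+59190128811701203599360000→2671674589068831403868160000, (27,4):102339530601744675672576000·26+100480171548351161548800000→2761307967193712729035776000, (27,5):70874145319837672677196800·26+102339530601744675672576000→1945067308917524165279692800
Read c(27,3) = 2671674589068831403868160000, c(27,4) = 2761307967193712729035776000, c(27,5) = 1945067308917524165279692800.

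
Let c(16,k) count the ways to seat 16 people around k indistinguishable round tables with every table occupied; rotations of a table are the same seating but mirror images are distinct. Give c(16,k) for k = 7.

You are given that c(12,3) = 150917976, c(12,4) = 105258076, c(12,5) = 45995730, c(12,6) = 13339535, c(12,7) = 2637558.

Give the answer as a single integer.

272803210680

r13: T_13,4=12×105258076+150917976=1414014888; T_13,5=12×45995730+105258076=657206836; T_13,6=12×13339535+45995730=206070150; T_13,7=12×2637558+13339535=44990231
r14: T_14,5=13×657206836+1414014888=9957703756; T_14,6=13×206070150+657206836=3336118786; T_14,7=13×44990231+206070150=790943153
r15: T_15,6=14×3336118786+9957703756=56663366760; T_15,7=14×790943153+3336118786=14409322928
r16: T_16,7=15×14409322928+56663366760=272803210680
Read c(16,7) = 272803210680.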